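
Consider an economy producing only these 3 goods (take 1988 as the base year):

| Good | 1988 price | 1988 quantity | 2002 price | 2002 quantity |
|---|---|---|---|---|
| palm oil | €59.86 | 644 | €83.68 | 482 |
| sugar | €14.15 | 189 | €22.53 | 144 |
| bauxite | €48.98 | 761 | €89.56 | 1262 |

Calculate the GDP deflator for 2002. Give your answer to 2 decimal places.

Nominal GDP 2002 = 83.68·482 + 22.53·144 + 89.56·1262 = 156602.80.
Real GDP 2002 (at 1988 prices) = 59.86·482 + 14.15·144 + 48.98·1262 = 92702.88.
Deflator = Nominal/Real × 100 = 156602.80/92702.88 × 100 = 168.930.

168.93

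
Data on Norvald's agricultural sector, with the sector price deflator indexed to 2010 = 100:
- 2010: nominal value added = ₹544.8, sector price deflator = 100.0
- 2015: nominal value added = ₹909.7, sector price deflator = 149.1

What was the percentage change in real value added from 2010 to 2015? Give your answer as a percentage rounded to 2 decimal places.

Deflate each year: 2010 → 544.8/1.000 = 544.80; 2015 → 909.7/1.491 = 610.13.
So real value added changed by 610.13/544.80 − 1 = 0.1199, i.e. 11.99%.

11.99%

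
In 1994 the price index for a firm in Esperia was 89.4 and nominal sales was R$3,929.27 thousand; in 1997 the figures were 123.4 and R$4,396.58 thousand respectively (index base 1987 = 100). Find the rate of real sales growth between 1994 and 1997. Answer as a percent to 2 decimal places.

-18.94%

Deflate each year: 1994 → 3929.27/0.894 = 4395.16; 1997 → 4396.58/1.234 = 3562.87.
So real sales changed by 3562.87/4395.16 − 1 = -0.1894, i.e. -18.94%.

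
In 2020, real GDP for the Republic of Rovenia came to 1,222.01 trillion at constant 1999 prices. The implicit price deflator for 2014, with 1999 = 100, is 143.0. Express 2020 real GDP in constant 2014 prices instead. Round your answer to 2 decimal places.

1,747.47 trillion

Real GDP in 2014 prices = Real GDP in 1999 prices × (P_2014/P_1999) = 1222.01 × 1.430 = 1747.47.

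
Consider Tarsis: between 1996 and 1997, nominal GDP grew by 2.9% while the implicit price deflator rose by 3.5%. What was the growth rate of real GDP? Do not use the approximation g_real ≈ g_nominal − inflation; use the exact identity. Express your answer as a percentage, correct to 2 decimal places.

-0.58%

(1 + g_nom) = (1 + g_real)(1 + π), so g_real = 1.0290 / 1.0350 − 1 = -0.00580.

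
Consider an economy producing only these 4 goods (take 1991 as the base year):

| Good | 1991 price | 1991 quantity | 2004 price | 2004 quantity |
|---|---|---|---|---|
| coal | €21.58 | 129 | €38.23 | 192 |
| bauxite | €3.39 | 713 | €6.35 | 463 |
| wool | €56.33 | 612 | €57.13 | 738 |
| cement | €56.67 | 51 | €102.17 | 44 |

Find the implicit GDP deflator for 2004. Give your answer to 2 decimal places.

114.38

Nominal GDP 2004 = 38.23·192 + 6.35·463 + 57.13·738 + 102.17·44 = 56937.63.
Real GDP 2004 (at 1991 prices) = 21.58·192 + 3.39·463 + 56.33·738 + 56.67·44 = 49777.95.
Deflator = Nominal/Real × 100 = 56937.63/49777.95 × 100 = 114.383.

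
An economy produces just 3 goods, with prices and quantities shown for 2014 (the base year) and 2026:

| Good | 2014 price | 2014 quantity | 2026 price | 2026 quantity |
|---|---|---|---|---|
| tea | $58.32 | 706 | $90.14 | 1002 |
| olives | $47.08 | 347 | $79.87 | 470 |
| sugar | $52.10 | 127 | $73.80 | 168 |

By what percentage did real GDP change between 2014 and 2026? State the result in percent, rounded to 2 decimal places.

Real GDP 2014 = Nominal GDP 2014 = 58.32·706 + 47.08·347 + 52.10·127 = 64127.38.
Real GDP 2026 (at 2014 prices) = 58.32·1002 + 47.08·470 + 52.10·168 = 89317.04.
Real growth = 89317.04/64127.38 − 1 = 0.3928.

39.28%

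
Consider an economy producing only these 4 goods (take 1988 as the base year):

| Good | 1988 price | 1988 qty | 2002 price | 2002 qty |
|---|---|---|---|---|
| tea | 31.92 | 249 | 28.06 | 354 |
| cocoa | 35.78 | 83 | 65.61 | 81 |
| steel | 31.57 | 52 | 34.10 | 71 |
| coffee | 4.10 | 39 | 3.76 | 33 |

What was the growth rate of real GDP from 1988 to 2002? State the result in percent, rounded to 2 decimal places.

Real GDP 1988 = Nominal GDP 1988 = 31.92·249 + 35.78·83 + 31.57·52 + 4.10·39 = 12719.36.
Real GDP 2002 (at 1988 prices) = 31.92·354 + 35.78·81 + 31.57·71 + 4.10·33 = 16574.63.
Real growth = 16574.63/12719.36 − 1 = 0.3031.

30.31%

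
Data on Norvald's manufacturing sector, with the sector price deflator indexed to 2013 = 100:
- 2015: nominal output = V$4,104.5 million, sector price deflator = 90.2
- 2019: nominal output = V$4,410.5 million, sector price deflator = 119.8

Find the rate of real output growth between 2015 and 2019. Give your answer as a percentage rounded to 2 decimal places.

Real output 2015 = 4104.5 / 0.902 = 4550.44.
Real output 2019 = 4410.5 / 1.198 = 3681.55.
Real growth = 3681.55 / 4550.44 − 1 = -0.1909.

-19.09%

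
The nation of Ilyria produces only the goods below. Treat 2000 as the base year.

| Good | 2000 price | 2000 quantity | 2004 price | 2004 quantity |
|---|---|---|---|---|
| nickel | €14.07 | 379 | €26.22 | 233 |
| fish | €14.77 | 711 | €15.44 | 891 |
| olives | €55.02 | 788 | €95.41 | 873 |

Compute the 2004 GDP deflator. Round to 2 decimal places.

160.01

Nominal GDP 2004 = 26.22·233 + 15.44·891 + 95.41·873 = 103159.23.
Real GDP 2004 (at 2000 prices) = 14.07·233 + 14.77·891 + 55.02·873 = 64470.84.
Deflator = Nominal/Real × 100 = 103159.23/64470.84 × 100 = 160.009.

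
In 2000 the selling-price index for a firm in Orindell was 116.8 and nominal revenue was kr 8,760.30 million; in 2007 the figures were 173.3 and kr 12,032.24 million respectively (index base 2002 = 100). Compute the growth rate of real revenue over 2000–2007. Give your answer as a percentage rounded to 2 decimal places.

-7.43%

Real revenue 2000 = 8760.30 / 1.168 = 7500.26.
Real revenue 2007 = 12032.24 / 1.733 = 6943.01.
Real growth = 6943.01 / 7500.26 − 1 = -0.0743.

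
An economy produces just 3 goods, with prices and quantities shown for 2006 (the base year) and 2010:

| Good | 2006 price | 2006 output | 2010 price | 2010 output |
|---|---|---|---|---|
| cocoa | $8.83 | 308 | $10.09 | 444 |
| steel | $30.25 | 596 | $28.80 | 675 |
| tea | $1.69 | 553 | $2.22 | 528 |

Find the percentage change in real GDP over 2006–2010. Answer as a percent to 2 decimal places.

16.36%

Real GDP 2006 = Nominal GDP 2006 = 8.83·308 + 30.25·596 + 1.69·553 = 21683.21.
Real GDP 2010 (at 2006 prices) = 8.83·444 + 30.25·675 + 1.69·528 = 25231.59.
Real growth = 25231.59/21683.21 − 1 = 0.1636.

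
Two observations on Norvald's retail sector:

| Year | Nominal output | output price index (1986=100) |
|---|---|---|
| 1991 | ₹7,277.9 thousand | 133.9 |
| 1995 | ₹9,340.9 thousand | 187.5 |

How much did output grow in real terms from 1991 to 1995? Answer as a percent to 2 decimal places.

Real output 1991 = 7277.9 / 1.339 = 5435.32.
Real output 1995 = 9340.9 / 1.875 = 4981.81.
Real growth = 4981.81 / 5435.32 − 1 = -0.0834.

-8.34%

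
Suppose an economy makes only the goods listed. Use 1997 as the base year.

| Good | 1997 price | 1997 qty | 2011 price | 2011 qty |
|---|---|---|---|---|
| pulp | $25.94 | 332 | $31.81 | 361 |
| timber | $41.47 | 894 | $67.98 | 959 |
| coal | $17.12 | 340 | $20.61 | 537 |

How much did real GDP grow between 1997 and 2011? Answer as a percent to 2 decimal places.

Real GDP 1997 = Nominal GDP 1997 = 25.94·332 + 41.47·894 + 17.12·340 = 51507.06.
Real GDP 2011 (at 1997 prices) = 25.94·361 + 41.47·959 + 17.12·537 = 58327.51.
Real growth = 58327.51/51507.06 − 1 = 0.1324.

13.24%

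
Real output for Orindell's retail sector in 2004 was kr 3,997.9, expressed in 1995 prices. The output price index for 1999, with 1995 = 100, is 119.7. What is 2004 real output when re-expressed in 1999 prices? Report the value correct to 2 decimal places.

Real output in 1999 prices = Real output in 1995 prices × (P_1999/P_1995) = 3997.9 × 1.197 = 4785.49.

kr 4,785.49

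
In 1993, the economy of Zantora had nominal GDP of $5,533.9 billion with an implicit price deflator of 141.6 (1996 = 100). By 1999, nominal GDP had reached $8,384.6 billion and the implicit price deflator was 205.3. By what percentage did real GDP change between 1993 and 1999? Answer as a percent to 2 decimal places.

Real GDP 1993 = 5533.9 / 1.416 = 3908.12.
Real GDP 1999 = 8384.6 / 2.053 = 4084.07.
Real growth = 4084.07 / 3908.12 − 1 = 0.0450.

4.50%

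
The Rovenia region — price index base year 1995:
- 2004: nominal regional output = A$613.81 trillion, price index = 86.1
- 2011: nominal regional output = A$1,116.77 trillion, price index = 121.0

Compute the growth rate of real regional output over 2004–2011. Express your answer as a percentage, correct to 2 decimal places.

Real regional output 2004 = 613.81 / 0.861 = 712.90.
Real regional output 2011 = 1116.77 / 1.210 = 922.95.
Real growth = 922.95 / 712.90 − 1 = 0.2946.

29.46%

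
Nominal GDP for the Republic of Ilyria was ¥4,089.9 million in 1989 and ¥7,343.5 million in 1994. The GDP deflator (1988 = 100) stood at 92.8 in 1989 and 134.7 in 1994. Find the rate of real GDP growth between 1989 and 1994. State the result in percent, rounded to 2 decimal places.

Deflate each year: 1989 → 4089.9/0.928 = 4407.22; 1994 → 7343.5/1.347 = 5451.74.
So real GDP changed by 5451.74/4407.22 − 1 = 0.2370, i.e. 23.70%.

23.70%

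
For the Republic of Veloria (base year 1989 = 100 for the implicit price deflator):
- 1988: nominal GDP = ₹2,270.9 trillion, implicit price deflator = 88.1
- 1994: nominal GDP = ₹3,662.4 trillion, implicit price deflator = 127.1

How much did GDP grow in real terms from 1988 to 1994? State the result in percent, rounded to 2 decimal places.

11.79%

Deflate each year: 1988 → 2270.9/0.881 = 2577.64; 1994 → 3662.4/1.271 = 2881.51.
So real GDP changed by 2881.51/2577.64 − 1 = 0.1179, i.e. 11.79%.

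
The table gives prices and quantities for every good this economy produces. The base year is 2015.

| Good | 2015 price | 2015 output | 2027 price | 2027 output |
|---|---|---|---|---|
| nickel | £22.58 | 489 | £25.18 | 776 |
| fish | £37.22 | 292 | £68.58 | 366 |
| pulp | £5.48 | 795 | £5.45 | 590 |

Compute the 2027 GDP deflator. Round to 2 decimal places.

Nominal GDP 2027 = 25.18·776 + 68.58·366 + 5.45·590 = 47855.46.
Real GDP 2027 (at 2015 prices) = 22.58·776 + 37.22·366 + 5.48·590 = 34377.80.
Deflator = Nominal/Real × 100 = 47855.46/34377.80 × 100 = 139.205.

139.20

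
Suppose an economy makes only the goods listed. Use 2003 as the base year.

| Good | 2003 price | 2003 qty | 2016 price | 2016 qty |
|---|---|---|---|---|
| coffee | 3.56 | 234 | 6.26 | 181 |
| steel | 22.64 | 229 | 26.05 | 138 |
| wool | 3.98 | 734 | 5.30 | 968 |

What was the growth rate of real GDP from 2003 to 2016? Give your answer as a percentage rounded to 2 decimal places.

Real GDP 2003 = Nominal GDP 2003 = 3.56·234 + 22.64·229 + 3.98·734 = 8938.92.
Real GDP 2016 (at 2003 prices) = 3.56·181 + 22.64·138 + 3.98·968 = 7621.32.
Real growth = 7621.32/8938.92 − 1 = -0.1474.

-14.74%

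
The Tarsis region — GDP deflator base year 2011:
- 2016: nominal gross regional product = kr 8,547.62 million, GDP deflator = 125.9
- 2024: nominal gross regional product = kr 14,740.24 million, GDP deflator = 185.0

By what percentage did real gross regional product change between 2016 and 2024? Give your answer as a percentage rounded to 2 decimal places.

17.36%

Real gross regional product 2016 = 8547.62 / 1.259 = 6789.21.
Real gross regional product 2024 = 14740.24 / 1.850 = 7967.70.
Real growth = 7967.70 / 6789.21 − 1 = 0.1736.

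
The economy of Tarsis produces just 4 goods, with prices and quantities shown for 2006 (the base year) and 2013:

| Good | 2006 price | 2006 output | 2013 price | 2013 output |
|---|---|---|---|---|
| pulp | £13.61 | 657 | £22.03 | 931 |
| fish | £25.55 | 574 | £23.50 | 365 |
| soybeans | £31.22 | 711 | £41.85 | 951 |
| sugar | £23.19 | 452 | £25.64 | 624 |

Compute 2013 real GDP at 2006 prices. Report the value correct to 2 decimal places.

£66157.44

Real GDP 2013 = Σ (p_2006 × q_2013) = 13.61·931 + 25.55·365 + 31.22·951 + 23.19·624 = 66157.44.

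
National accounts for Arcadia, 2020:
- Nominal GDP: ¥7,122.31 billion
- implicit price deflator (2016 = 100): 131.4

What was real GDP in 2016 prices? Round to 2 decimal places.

¥5,420.33 billion

Real GDP = Nominal / (implicit price deflator/100) = 7122.31 / 1.314 = 5420.33.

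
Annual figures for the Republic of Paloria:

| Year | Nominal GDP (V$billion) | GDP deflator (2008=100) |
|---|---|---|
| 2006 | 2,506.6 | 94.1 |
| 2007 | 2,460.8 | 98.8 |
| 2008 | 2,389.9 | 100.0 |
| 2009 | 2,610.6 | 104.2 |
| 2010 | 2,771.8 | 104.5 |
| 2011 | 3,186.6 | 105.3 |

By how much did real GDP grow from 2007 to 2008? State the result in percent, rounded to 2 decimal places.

-4.05%

Real GDP 2007 = 2460.8/0.988 = 2490.69.
Real GDP 2008 = 2389.9/1.000 = 2389.90.
Change = 2389.90/2490.69 − 1 = -0.0405.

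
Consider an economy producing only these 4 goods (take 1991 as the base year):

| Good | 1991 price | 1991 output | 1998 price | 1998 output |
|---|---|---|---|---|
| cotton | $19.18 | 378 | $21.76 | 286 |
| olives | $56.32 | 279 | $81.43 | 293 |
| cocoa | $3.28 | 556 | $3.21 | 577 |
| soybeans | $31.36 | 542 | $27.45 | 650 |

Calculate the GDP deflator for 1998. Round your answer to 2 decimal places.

Nominal GDP 1998 = 21.76·286 + 81.43·293 + 3.21·577 + 27.45·650 = 49777.02.
Real GDP 1998 (at 1991 prices) = 19.18·286 + 56.32·293 + 3.28·577 + 31.36·650 = 44263.80.
Deflator = Nominal/Real × 100 = 49777.02/44263.80 × 100 = 112.455.

112.46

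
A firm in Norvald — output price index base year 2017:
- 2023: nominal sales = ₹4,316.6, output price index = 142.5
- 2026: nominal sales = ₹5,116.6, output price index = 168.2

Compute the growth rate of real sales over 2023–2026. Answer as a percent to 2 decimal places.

0.42%

Deflate each year: 2023 → 4316.6/1.425 = 3029.19; 2026 → 5116.6/1.682 = 3041.97.
So real sales changed by 3041.97/3029.19 − 1 = 0.0042, i.e. 0.42%.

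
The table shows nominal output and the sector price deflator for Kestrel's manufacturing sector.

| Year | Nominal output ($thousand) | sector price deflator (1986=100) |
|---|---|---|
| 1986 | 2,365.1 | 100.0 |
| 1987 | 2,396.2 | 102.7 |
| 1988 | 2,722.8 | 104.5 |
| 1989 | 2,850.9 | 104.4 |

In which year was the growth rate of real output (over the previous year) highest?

1987: real = 2396.2/1.027 = 2333.20; growth vs 1986 (2365.10) = -1.35%.
1988: real = 2722.8/1.045 = 2605.55; growth vs 1987 (2333.20) = 11.67%.
1989: real = 2850.9/1.044 = 2730.75; growth vs 1988 (2605.55) = 4.81%.

1988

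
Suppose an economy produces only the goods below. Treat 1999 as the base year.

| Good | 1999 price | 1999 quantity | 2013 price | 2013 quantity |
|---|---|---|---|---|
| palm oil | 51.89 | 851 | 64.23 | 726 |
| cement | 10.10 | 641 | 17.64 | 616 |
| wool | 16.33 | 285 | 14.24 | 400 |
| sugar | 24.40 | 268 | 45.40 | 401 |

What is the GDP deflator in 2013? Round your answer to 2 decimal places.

135.19

Nominal GDP 2013 = 64.23·726 + 17.64·616 + 14.24·400 + 45.40·401 = 81398.62.
Real GDP 2013 (at 1999 prices) = 51.89·726 + 10.10·616 + 16.33·400 + 24.40·401 = 60210.14.
Deflator = Nominal/Real × 100 = 81398.62/60210.14 × 100 = 135.191.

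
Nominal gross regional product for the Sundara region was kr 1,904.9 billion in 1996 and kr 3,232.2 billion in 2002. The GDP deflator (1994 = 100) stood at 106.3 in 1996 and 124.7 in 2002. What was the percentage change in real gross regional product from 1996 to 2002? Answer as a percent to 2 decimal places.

Deflate each year: 1996 → 1904.9/1.063 = 1792.00; 2002 → 3232.2/1.247 = 2591.98.
So real gross regional product changed by 2591.98/1792.00 − 1 = 0.4464, i.e. 44.64%.

44.64%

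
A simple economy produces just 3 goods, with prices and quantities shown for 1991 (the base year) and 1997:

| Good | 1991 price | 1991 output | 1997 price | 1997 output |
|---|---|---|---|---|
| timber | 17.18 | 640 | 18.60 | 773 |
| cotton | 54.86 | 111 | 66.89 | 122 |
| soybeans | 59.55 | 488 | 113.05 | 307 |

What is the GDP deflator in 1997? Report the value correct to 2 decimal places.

Nominal GDP 1997 = 18.60·773 + 66.89·122 + 113.05·307 = 57244.73.
Real GDP 1997 (at 1991 prices) = 17.18·773 + 54.86·122 + 59.55·307 = 38254.91.
Deflator = Nominal/Real × 100 = 57244.73/38254.91 × 100 = 149.640.

149.64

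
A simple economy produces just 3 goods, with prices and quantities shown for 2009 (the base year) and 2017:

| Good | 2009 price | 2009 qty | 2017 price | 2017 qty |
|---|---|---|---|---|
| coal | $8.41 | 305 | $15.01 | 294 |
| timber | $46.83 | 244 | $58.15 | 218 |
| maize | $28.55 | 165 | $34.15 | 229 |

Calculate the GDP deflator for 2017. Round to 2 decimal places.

Nominal GDP 2017 = 15.01·294 + 58.15·218 + 34.15·229 = 24909.99.
Real GDP 2017 (at 2009 prices) = 8.41·294 + 46.83·218 + 28.55·229 = 19219.43.
Deflator = Nominal/Real × 100 = 24909.99/19219.43 × 100 = 129.608.

129.61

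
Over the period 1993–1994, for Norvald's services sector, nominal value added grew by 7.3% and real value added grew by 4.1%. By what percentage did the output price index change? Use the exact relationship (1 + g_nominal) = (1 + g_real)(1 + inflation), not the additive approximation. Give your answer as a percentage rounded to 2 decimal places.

(1 + g_nom) = (1 + g_real)(1 + π), so π = 1.0730 / 1.0410 − 1 = 0.03074.

3.07%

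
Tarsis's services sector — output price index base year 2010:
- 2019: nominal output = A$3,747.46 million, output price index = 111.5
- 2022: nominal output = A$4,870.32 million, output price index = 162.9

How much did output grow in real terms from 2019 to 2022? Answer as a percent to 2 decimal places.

Real output 2019 = 3747.46 / 1.115 = 3360.95.
Real output 2022 = 4870.32 / 1.629 = 2989.76.
Real growth = 2989.76 / 3360.95 − 1 = -0.1104.

-11.04%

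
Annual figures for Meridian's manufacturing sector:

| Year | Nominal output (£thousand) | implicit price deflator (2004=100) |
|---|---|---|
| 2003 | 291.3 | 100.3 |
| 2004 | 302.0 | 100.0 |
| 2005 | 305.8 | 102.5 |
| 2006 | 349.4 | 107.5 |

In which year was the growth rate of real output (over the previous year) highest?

2004: real = 302.0/1.000 = 302.00; growth vs 2003 (290.43) = 3.98%.
2005: real = 305.8/1.025 = 298.34; growth vs 2004 (302.00) = -1.21%.
2006: real = 349.4/1.075 = 325.02; growth vs 2005 (298.34) = 8.94%.

2006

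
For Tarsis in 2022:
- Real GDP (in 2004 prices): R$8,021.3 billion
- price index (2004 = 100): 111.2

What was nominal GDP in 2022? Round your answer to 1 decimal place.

R$8,919.7 billion

Nominal GDP = Real × (price index/100) = 8021.3 × 1.112 = 8919.69.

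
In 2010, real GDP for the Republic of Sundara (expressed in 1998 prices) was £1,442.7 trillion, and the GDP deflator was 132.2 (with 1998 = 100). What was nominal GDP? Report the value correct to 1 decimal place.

£1,907.2 trillion

Nominal GDP = Real × (GDP deflator/100) = 1442.7 × 1.322 = 1907.25.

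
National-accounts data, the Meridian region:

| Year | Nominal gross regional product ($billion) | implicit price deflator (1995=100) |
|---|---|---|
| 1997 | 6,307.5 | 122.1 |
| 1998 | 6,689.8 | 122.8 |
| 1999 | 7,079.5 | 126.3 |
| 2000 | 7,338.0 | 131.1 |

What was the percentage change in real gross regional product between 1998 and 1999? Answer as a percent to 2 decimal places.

2.89%

Real gross regional product 1998 = 6689.8/1.228 = 5447.72.
Real gross regional product 1999 = 7079.5/1.263 = 5605.30.
Change = 5605.30/5447.72 − 1 = 0.0289.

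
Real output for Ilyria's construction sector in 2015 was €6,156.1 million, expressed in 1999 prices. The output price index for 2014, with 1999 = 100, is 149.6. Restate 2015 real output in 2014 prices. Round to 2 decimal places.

€9,209.53 million

Real output in 2014 prices = Real output in 1999 prices × (P_2014/P_1999) = 6156.1 × 1.496 = 9209.53.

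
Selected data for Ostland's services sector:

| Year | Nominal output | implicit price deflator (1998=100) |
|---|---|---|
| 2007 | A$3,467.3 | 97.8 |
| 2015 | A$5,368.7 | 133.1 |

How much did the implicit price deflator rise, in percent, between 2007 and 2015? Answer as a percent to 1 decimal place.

Price-level change = 133.1 / 97.8 − 1 = 0.3609.

36.1%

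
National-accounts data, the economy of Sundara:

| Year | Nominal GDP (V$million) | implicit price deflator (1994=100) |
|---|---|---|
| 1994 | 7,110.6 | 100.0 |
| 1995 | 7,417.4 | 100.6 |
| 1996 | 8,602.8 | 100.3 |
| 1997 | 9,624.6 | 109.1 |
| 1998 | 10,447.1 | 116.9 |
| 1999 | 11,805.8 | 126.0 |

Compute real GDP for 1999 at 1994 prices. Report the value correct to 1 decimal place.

V$9,369.7 million

Real GDP 1999 = 11805.8 / 1.260 = 9369.68.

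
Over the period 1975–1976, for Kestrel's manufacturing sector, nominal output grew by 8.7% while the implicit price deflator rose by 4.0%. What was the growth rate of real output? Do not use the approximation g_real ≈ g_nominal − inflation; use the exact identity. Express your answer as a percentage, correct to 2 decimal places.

(1 + g_nom) = (1 + g_real)(1 + π), so g_real = 1.0870 / 1.0400 − 1 = 0.04519.

4.52%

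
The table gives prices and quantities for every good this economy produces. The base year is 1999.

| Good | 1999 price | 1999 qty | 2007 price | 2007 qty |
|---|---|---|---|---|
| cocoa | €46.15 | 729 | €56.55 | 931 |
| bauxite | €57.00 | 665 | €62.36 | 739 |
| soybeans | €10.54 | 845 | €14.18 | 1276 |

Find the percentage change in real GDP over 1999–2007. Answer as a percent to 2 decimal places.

Real GDP 1999 = Nominal GDP 1999 = 46.15·729 + 57.00·665 + 10.54·845 = 80454.65.
Real GDP 2007 (at 1999 prices) = 46.15·931 + 57.00·739 + 10.54·1276 = 98537.69.
Real growth = 98537.69/80454.65 − 1 = 0.2248.

22.48%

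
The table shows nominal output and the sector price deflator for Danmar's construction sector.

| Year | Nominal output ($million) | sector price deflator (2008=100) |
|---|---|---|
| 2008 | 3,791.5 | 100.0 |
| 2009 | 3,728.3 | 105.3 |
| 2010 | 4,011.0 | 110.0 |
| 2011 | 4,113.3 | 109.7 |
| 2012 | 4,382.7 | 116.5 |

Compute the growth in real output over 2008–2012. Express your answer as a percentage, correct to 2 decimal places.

-0.78%

Real output 2008 = 3791.5/1.000 = 3791.50.
Real output 2012 = 4382.7/1.165 = 3761.97.
Change = 3761.97/3791.50 − 1 = -0.0078.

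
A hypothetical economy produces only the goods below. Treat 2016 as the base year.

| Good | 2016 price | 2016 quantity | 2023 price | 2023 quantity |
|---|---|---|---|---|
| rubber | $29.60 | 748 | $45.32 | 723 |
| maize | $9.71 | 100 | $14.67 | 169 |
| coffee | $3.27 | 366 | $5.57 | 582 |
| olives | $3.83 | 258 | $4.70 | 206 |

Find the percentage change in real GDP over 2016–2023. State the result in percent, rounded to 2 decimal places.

1.73%

Real GDP 2016 = Nominal GDP 2016 = 29.60·748 + 9.71·100 + 3.27·366 + 3.83·258 = 25296.76.
Real GDP 2023 (at 2016 prices) = 29.60·723 + 9.71·169 + 3.27·582 + 3.83·206 = 25733.91.
Real growth = 25733.91/25296.76 − 1 = 0.0173.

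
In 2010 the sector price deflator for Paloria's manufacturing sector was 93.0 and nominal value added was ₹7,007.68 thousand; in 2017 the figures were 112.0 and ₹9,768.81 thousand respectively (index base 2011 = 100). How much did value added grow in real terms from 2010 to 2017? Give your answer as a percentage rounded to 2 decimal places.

Real value added 2010 = 7007.68 / 0.930 = 7535.14.
Real value added 2017 = 9768.81 / 1.120 = 8722.15.
Real growth = 8722.15 / 7535.14 − 1 = 0.1575.

15.75%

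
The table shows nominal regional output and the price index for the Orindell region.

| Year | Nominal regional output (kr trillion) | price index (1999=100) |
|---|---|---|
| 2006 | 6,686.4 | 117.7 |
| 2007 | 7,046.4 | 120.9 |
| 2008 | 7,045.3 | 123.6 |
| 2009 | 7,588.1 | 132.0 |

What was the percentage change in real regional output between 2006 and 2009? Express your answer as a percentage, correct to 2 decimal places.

1.19%

Real regional output 2006 = 6686.4/1.177 = 5680.88.
Real regional output 2009 = 7588.1/1.320 = 5748.56.
Change = 5748.56/5680.88 − 1 = 0.0119.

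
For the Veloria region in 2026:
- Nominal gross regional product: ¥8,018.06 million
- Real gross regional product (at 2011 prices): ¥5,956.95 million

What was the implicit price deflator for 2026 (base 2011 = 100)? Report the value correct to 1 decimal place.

implicit price deflator = (Nominal / Real) × 100 = 8018.06 / 5956.95 × 100 = 134.60.

134.6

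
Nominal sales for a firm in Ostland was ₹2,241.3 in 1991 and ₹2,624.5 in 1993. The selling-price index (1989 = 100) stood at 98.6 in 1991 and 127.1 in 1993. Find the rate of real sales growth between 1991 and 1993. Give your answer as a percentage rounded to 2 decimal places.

Real sales 1991 = 2241.3 / 0.986 = 2273.12.
Real sales 1993 = 2624.5 / 1.271 = 2064.91.
Real growth = 2064.91 / 2273.12 − 1 = -0.0916.

-9.16%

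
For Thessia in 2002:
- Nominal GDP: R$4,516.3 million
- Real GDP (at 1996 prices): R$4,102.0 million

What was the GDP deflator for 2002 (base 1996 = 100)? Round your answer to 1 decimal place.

GDP deflator = (Nominal / Real) × 100 = 4516.3 / 4102.0 × 100 = 110.10.

110.1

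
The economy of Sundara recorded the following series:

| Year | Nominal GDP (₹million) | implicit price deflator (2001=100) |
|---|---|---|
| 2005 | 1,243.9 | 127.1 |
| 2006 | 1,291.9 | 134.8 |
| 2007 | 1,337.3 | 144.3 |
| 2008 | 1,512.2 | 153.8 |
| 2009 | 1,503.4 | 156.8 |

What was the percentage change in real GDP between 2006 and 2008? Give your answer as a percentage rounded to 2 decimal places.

Real GDP 2006 = 1291.9/1.348 = 958.38.
Real GDP 2008 = 1512.2/1.538 = 983.22.
Change = 983.22/958.38 − 1 = 0.0259.

2.59%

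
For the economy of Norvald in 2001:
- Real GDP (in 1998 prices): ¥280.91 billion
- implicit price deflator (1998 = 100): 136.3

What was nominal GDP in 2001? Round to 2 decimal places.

¥382.88 billion

Nominal GDP = Real × (implicit price deflator/100) = 280.91 × 1.363 = 382.88.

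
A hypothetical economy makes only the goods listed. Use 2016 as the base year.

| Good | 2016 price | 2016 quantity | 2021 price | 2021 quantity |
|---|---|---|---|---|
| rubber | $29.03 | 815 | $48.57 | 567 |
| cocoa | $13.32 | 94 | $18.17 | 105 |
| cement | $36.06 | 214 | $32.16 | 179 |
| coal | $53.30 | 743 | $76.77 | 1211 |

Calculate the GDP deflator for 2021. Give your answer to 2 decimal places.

144.24

Nominal GDP 2021 = 48.57·567 + 18.17·105 + 32.16·179 + 76.77·1211 = 128172.15.
Real GDP 2021 (at 2016 prices) = 29.03·567 + 13.32·105 + 36.06·179 + 53.30·1211 = 88859.65.
Deflator = Nominal/Real × 100 = 128172.15/88859.65 × 100 = 144.241.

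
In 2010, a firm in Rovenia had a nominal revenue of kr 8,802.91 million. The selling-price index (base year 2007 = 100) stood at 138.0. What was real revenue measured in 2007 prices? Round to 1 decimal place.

kr 6,378.9 million

Real revenue = Nominal / (selling-price index/100) = 8802.91 / 1.380 = 6378.92.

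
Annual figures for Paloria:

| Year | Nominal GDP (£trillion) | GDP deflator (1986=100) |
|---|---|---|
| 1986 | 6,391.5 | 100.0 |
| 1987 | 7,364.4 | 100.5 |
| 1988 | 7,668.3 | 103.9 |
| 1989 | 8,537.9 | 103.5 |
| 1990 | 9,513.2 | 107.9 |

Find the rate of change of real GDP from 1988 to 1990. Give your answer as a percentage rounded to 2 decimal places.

Real GDP 1988 = 7668.3/1.039 = 7380.46.
Real GDP 1990 = 9513.2/1.079 = 8816.68.
Change = 8816.68/7380.46 − 1 = 0.1946.

19.46%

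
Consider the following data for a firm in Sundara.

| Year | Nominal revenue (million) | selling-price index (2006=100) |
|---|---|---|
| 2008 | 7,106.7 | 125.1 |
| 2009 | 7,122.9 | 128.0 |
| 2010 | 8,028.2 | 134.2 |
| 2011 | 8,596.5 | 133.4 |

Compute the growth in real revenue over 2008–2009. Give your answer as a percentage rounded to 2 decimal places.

Real revenue 2008 = 7106.7/1.251 = 5680.82.
Real revenue 2009 = 7122.9/1.280 = 5564.77.
Change = 5564.77/5680.82 − 1 = -0.0204.

-2.04%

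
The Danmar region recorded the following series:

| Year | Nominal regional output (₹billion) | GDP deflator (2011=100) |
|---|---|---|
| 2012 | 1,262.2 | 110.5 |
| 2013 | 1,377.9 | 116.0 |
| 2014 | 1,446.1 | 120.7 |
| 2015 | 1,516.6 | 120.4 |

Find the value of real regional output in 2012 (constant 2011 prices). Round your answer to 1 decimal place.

Real regional output 2012 = 1262.2 / 1.105 = 1142.26.

₹1,142.3 billion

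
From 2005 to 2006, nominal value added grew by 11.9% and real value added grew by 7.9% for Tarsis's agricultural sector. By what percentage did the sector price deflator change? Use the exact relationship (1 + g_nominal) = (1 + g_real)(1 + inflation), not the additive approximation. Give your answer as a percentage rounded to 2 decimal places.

3.71%

(1 + g_nom) = (1 + g_real)(1 + π), so π = 1.1190 / 1.0790 − 1 = 0.03707.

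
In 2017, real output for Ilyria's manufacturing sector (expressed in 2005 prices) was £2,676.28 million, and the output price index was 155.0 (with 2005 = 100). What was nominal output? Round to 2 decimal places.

Nominal output = Real × (output price index/100) = 2676.28 × 1.550 = 4148.23.

£4,148.23 million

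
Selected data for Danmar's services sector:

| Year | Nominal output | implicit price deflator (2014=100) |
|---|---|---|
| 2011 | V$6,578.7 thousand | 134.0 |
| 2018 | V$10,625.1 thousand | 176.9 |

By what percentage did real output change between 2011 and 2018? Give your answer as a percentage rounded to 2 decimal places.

22.34%

Real output 2011 = 6578.7 / 1.340 = 4909.48.
Real output 2018 = 10625.1 / 1.769 = 6006.27.
Real growth = 6006.27 / 4909.48 − 1 = 0.2234.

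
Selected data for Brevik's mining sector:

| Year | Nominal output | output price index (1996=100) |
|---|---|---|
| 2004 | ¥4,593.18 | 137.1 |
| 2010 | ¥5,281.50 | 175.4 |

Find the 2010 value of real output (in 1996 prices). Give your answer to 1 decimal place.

Real output = Nominal / (output price index/100) = 5281.50 / 1.754 = 3011.12.

¥3,011.1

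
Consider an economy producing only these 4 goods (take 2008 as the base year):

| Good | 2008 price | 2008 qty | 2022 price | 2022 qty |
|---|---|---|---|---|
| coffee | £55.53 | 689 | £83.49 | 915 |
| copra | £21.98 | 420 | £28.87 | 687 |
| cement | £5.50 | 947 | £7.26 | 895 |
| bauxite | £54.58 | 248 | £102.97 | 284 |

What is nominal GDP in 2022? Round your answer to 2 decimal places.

£131968.22

Nominal GDP 2022 = Σ (p_2022 × q_2022) = 83.49·915 + 28.87·687 + 7.26·895 + 102.97·284 = 131968.22.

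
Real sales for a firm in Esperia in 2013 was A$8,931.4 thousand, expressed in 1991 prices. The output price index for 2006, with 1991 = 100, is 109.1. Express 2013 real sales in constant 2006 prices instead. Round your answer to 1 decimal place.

A$9,744.2 thousand

Real sales in 2006 prices = Real sales in 1991 prices × (P_2006/P_1991) = 8931.4 × 1.091 = 9744.16.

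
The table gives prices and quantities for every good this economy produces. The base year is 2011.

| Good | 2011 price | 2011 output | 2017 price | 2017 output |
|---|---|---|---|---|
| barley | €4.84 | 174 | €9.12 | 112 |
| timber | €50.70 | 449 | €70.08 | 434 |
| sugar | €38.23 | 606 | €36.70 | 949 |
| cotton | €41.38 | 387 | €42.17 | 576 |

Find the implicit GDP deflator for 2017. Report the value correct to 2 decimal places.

109.55

Nominal GDP 2017 = 9.12·112 + 70.08·434 + 36.70·949 + 42.17·576 = 90554.38.
Real GDP 2017 (at 2011 prices) = 4.84·112 + 50.70·434 + 38.23·949 + 41.38·576 = 82661.03.
Deflator = Nominal/Real × 100 = 90554.38/82661.03 × 100 = 109.549.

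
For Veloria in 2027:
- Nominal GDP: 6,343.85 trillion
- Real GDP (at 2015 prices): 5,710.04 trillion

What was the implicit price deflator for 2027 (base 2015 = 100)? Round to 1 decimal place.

implicit price deflator = (Nominal / Real) × 100 = 6343.85 / 5710.04 × 100 = 111.10.

111.1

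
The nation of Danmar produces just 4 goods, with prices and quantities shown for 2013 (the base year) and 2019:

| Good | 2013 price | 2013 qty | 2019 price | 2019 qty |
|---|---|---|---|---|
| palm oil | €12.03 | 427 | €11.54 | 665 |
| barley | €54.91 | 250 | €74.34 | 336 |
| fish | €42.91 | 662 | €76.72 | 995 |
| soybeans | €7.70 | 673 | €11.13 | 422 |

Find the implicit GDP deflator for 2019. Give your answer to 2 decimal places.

Nominal GDP 2019 = 11.54·665 + 74.34·336 + 76.72·995 + 11.13·422 = 113685.60.
Real GDP 2019 (at 2013 prices) = 12.03·665 + 54.91·336 + 42.91·995 + 7.70·422 = 72394.56.
Deflator = Nominal/Real × 100 = 113685.60/72394.56 × 100 = 157.036.

157.04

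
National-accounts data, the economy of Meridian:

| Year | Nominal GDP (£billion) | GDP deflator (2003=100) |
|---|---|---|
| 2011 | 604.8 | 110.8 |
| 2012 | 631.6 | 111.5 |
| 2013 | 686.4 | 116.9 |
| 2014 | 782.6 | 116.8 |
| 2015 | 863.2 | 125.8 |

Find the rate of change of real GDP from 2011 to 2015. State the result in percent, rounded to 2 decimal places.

Real GDP 2011 = 604.8/1.108 = 545.85.
Real GDP 2015 = 863.2/1.258 = 686.17.
Change = 686.17/545.85 − 1 = 0.2571.

25.71%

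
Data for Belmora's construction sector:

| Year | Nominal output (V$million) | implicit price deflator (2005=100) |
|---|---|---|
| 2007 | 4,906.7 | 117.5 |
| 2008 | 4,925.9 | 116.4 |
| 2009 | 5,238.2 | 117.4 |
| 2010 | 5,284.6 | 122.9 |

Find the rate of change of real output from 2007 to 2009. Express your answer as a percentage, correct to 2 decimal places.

Real output 2007 = 4906.7/1.175 = 4175.91.
Real output 2009 = 5238.2/1.174 = 4461.84.
Change = 4461.84/4175.91 − 1 = 0.0685.

6.85%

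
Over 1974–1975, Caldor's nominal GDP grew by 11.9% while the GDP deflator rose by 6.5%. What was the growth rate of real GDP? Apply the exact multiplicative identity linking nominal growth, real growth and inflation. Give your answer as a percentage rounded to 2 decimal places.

(1 + g_nom) = (1 + g_real)(1 + π), so g_real = 1.1190 / 1.0650 − 1 = 0.05070.

5.07%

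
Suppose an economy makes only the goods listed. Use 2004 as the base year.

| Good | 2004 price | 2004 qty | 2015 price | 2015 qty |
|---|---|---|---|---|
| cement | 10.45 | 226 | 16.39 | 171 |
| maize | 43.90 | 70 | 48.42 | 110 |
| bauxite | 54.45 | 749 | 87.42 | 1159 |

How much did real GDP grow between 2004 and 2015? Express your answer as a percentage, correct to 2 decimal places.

Real GDP 2004 = Nominal GDP 2004 = 10.45·226 + 43.90·70 + 54.45·749 = 46217.75.
Real GDP 2015 (at 2004 prices) = 10.45·171 + 43.90·110 + 54.45·1159 = 69723.50.
Real growth = 69723.50/46217.75 − 1 = 0.5086.

50.86%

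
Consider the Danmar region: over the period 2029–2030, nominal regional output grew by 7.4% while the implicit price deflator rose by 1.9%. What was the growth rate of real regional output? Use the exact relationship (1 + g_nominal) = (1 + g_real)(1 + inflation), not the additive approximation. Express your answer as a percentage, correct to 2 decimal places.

(1 + g_nom) = (1 + g_real)(1 + π), so g_real = 1.0740 / 1.0190 − 1 = 0.05397.

5.40%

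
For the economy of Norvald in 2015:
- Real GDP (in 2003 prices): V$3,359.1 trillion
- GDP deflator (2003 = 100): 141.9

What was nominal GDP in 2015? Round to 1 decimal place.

V$4,766.6 trillion

Nominal GDP = Real × (GDP deflator/100) = 3359.1 × 1.419 = 4766.56.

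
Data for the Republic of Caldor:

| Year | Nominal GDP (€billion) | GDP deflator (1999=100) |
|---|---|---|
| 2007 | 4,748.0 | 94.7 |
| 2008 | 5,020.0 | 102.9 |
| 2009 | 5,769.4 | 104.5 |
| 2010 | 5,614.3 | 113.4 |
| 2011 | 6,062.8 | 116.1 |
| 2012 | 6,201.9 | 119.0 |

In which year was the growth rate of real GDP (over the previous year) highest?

2008: real = 5020.0/1.029 = 4878.52; growth vs 2007 (5013.73) = -2.70%.
2009: real = 5769.4/1.045 = 5520.96; growth vs 2008 (4878.52) = 13.17%.
2010: real = 5614.3/1.134 = 4950.88; growth vs 2009 (5520.96) = -10.33%.
2011: real = 6062.8/1.161 = 5222.05; growth vs 2010 (4950.88) = 5.48%.
2012: real = 6201.9/1.190 = 5211.68; growth vs 2011 (5222.05) = -0.20%.

2009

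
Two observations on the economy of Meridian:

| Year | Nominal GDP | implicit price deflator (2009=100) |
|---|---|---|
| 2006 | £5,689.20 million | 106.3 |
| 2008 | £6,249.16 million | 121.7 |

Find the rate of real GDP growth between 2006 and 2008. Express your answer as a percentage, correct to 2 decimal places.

Deflate each year: 2006 → 5689.20/1.063 = 5352.02; 2008 → 6249.16/1.217 = 5134.89.
So real GDP changed by 5134.89/5352.02 − 1 = -0.0406, i.e. -4.06%.

-4.06%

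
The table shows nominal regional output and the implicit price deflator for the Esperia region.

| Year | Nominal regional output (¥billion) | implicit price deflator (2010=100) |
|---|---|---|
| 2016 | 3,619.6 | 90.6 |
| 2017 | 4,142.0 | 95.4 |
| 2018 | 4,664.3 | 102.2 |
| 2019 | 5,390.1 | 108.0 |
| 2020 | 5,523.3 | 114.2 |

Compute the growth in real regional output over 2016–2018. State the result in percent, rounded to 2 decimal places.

Real regional output 2016 = 3619.6/0.906 = 3995.14.
Real regional output 2018 = 4664.3/1.022 = 4563.89.
Change = 4563.89/3995.14 − 1 = 0.1424.

14.24%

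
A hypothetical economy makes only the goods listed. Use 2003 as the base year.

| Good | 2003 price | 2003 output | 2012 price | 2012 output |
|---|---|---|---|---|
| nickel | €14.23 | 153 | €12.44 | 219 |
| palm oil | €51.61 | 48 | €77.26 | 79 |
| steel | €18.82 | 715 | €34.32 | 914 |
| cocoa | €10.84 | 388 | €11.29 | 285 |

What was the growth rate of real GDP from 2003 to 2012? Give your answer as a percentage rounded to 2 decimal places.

23.16%

Real GDP 2003 = Nominal GDP 2003 = 14.23·153 + 51.61·48 + 18.82·715 + 10.84·388 = 22316.69.
Real GDP 2012 (at 2003 prices) = 14.23·219 + 51.61·79 + 18.82·914 + 10.84·285 = 27484.44.
Real growth = 27484.44/22316.69 − 1 = 0.2316.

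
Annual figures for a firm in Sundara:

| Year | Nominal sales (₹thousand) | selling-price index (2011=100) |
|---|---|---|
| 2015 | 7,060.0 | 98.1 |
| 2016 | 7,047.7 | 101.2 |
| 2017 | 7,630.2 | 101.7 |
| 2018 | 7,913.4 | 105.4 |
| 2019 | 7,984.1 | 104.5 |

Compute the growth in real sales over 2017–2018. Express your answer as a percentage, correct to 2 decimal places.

0.07%

Real sales 2017 = 7630.2/1.017 = 7502.65.
Real sales 2018 = 7913.4/1.054 = 7507.97.
Change = 7507.97/7502.65 − 1 = 0.0007.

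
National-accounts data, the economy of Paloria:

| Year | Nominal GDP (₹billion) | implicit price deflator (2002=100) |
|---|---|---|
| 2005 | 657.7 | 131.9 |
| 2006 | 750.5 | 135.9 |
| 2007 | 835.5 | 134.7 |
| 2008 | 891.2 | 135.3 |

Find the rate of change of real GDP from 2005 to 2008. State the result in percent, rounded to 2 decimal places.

32.10%

Real GDP 2005 = 657.7/1.319 = 498.64.
Real GDP 2008 = 891.2/1.353 = 658.68.
Change = 658.68/498.64 − 1 = 0.3210.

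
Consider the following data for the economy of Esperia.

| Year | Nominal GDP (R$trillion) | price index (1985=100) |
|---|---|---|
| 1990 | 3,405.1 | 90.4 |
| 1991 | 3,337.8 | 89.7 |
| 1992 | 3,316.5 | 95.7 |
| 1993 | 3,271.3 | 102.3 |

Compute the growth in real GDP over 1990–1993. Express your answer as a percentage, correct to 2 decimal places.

-15.10%

Real GDP 1990 = 3405.1/0.904 = 3766.70.
Real GDP 1993 = 3271.3/1.023 = 3197.75.
Change = 3197.75/3766.70 − 1 = -0.1510.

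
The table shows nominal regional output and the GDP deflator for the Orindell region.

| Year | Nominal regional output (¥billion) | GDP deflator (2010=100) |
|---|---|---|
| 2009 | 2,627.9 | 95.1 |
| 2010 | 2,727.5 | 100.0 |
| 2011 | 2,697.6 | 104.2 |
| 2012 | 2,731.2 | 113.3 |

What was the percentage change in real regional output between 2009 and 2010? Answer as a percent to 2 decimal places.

Real regional output 2009 = 2627.9/0.951 = 2763.30.
Real regional output 2010 = 2727.5/1.000 = 2727.50.
Change = 2727.50/2763.30 − 1 = -0.0130.

-1.30%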